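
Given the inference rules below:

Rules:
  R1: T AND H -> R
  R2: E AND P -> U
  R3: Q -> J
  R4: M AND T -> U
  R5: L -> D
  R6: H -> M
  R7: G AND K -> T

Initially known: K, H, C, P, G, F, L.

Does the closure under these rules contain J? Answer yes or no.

no

Round 1: R5 [L -> D]; R6 [H -> M]; R7 [G AND K -> T]. New: D, M, T.
Round 2: R1 [T AND H -> R]; R4 [M AND T -> U]. New: R, U.
Fixed point reached. J is concluded only by R3; R3 needs Q (never derived).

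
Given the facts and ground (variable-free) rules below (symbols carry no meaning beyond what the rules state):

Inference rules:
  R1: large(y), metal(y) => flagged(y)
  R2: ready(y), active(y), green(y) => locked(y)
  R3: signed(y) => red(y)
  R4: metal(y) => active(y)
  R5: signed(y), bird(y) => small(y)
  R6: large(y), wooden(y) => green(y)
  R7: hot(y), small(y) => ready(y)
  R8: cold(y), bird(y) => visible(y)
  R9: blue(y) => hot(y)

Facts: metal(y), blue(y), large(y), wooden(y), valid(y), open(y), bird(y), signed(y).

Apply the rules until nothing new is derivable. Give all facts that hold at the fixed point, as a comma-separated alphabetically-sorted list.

[1] R1 [large(y), metal(y) => flagged(y)]; R3 [signed(y) => red(y)]; R4 [metal(y) => active(y)]; R5 [signed(y), bird(y) => small(y)]; R6 [large(y), wooden(y) => green(y)]; R9 [blue(y) => hot(y)]. ⇒ new: flagged(y), red(y), active(y), small(y), green(y), hot(y).
[2] R7 [hot(y), small(y) => ready(y)]. ⇒ new: ready(y).
[3] R2 [ready(y), active(y), green(y) => locked(y)]. ⇒ new: locked(y).

active(y), bird(y), blue(y), flagged(y), green(y), hot(y), large(y), locked(y), metal(y), open(y), ready(y), red(y), signed(y), small(y), valid(y), wooden(y)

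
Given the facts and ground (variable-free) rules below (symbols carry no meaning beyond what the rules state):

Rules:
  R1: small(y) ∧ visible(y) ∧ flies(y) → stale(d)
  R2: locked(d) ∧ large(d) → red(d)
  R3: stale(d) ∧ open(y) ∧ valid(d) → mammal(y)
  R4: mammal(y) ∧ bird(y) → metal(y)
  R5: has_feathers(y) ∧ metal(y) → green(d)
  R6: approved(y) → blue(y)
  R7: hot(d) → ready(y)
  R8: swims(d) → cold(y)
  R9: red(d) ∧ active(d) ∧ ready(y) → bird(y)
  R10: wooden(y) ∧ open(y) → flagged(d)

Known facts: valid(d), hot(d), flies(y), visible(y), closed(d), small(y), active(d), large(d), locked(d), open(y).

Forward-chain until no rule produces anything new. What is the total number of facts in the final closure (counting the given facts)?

Round 1 fires R1, R2, R7, giving stale(d), red(d), ready(y).
Round 2 fires R3, R9, giving mammal(y), bird(y).
Round 3 fires R4, giving metal(y).
Closure: {active(d), bird(y), closed(d), flies(y), hot(d), large(d), locked(d), mammal(y), metal(y), open(y), ready(y), red(d), small(y), stale(d), valid(d), visible(y)} — 16 facts.

16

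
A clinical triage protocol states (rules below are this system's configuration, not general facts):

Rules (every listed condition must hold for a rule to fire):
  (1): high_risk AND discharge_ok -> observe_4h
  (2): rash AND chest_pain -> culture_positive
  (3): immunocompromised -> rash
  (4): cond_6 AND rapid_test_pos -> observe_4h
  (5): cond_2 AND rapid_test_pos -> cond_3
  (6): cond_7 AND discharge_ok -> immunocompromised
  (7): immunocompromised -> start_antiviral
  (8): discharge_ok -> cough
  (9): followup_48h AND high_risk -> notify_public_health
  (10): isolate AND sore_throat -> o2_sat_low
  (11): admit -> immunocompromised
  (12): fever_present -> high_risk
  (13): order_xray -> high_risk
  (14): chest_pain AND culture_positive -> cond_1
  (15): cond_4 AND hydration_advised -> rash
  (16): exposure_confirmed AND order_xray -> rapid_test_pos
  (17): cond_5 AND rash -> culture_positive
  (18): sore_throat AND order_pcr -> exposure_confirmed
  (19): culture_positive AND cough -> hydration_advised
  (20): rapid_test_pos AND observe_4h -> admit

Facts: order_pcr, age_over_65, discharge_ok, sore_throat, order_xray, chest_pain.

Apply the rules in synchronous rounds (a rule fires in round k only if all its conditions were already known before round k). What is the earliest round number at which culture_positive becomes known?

6

Round 1: (8) [discharge_ok -> cough]; (13) [order_xray -> high_risk]; (18) [sore_throat AND order_pcr -> exposure_confirmed]. Adds cough, high_risk, exposure_confirmed.
Round 2: (1) [high_risk AND discharge_ok -> observe_4h]; (16) [exposure_confirmed AND order_xray -> rapid_test_pos]. Adds observe_4h, rapid_test_pos.
Round 3: (20) [rapid_test_pos AND observe_4h -> admit]. Adds admit.
Round 4: (11) [admit -> immunocompromised]. Adds immunocompromised.
Round 5: (3) [immunocompromised -> rash]; (7) [immunocompromised -> start_antiviral]. Adds rash, start_antiviral.
Round 6: (2) [rash AND chest_pain -> culture_positive]. Adds culture_positive.
culture_positive first appears in round 6.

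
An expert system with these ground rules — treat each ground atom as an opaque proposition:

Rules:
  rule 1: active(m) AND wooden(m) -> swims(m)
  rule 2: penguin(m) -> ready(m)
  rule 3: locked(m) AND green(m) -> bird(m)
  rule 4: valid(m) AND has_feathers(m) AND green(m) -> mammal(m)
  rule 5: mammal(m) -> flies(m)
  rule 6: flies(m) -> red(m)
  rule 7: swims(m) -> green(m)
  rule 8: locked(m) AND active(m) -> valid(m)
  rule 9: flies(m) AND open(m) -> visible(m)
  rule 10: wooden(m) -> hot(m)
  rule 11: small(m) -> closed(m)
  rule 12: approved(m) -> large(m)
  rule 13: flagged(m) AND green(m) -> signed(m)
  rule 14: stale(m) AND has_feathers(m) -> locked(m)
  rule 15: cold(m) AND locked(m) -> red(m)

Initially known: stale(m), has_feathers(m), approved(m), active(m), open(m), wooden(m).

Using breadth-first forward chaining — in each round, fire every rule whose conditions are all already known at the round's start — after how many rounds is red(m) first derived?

5

Round 1: rule 1 [active(m) AND wooden(m) -> swims(m)]; rule 10 [wooden(m) -> hot(m)]; rule 12 [approved(m) -> large(m)]; rule 14 [stale(m) AND has_feathers(m) -> locked(m)]. New: swims(m), hot(m), large(m), locked(m).
Round 2: rule 7 [swims(m) -> green(m)]; rule 8 [locked(m) AND active(m) -> valid(m)]. New: green(m), valid(m).
Round 3: rule 3 [locked(m) AND green(m) -> bird(m)]; rule 4 [valid(m) AND has_feathers(m) AND green(m) -> mammal(m)]. New: bird(m), mammal(m).
Round 4: rule 5 [mammal(m) -> flies(m)]. New: flies(m).
Round 5: rule 6 [flies(m) -> red(m)]; rule 9 [flies(m) AND open(m) -> visible(m)]. New: red(m), visible(m).
red(m) first appears in round 5.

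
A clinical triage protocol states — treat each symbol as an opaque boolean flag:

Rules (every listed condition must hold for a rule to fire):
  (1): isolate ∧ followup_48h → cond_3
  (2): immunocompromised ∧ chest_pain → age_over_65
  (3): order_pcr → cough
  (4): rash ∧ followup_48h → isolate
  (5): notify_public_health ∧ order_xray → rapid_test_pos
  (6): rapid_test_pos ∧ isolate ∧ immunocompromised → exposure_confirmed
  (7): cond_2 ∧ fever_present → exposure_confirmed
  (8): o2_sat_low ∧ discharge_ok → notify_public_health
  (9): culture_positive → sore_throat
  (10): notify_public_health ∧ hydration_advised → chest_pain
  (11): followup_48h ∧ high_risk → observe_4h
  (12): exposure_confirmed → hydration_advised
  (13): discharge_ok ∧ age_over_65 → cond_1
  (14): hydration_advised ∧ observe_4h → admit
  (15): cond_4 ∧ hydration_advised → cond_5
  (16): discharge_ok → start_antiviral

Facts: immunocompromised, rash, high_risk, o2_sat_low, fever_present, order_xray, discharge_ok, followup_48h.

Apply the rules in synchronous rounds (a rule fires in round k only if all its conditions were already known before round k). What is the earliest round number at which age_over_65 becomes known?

6

Round 1: (4) [rash ∧ followup_48h → isolate]; (8) [o2_sat_low ∧ discharge_ok → notify_public_health]; (11) [followup_48h ∧ high_risk → observe_4h]; (16) [discharge_ok → start_antiviral]. New: isolate, notify_public_health, observe_4h, start_antiviral.
Round 2: (1) [isolate ∧ followup_48h → cond_3]; (5) [notify_public_health ∧ order_xray → rapid_test_pos]. New: cond_3, rapid_test_pos.
Round 3: (6) [rapid_test_pos ∧ isolate ∧ immunocompromised → exposure_confirmed]. New: exposure_confirmed.
Round 4: (12) [exposure_confirmed → hydration_advised]. New: hydration_advised.
Round 5: (10) [notify_public_health ∧ hydration_advised → chest_pain]; (14) [hydration_advised ∧ observe_4h → admit]. New: chest_pain, admit.
Round 6: (2) [immunocompromised ∧ chest_pain → age_over_65]. New: age_over_65.
age_over_65 first appears in round 6.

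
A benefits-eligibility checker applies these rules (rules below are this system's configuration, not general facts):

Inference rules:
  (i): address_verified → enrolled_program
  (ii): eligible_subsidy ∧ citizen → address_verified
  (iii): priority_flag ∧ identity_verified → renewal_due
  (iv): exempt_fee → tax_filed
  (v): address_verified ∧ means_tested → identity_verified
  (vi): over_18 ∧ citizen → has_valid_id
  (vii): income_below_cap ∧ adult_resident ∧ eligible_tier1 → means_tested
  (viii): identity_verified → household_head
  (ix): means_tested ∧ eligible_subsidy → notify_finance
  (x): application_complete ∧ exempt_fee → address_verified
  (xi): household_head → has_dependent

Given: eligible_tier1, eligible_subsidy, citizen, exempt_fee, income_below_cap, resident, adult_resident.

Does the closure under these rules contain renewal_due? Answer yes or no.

no

Round 1: (ii) [eligible_subsidy ∧ citizen → address_verified]; (iv) [exempt_fee → tax_filed]; (vii) [income_below_cap ∧ adult_resident ∧ eligible_tier1 → means_tested]. Adds address_verified, tax_filed, means_tested.
Round 2: (i) [address_verified → enrolled_program]; (v) [address_verified ∧ means_tested → identity_verified]; (ix) [means_tested ∧ eligible_subsidy → notify_finance]. Adds enrolled_program, identity_verified, notify_finance.
Round 3: (viii) [identity_verified → household_head]. Adds household_head.
Round 4: (xi) [household_head → has_dependent]. Adds has_dependent.
Fixed point reached. renewal_due is concluded only by (iii); (iii) needs priority_flag (never derived).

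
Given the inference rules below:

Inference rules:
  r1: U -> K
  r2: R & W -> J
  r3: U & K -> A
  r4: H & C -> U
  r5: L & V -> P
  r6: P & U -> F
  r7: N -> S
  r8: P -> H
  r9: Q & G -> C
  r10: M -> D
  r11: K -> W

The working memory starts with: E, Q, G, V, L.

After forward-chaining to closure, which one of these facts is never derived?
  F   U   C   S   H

S

Round 1 fires r5, r9, giving P, C.
Round 2 fires r8, giving H.
Round 3 fires r4, giving U.
Round 4 fires r1, r6, giving K, F.
Round 5 fires r3, r11, giving A, W.
Derived: H (round 2), U (round 3), C (round 1), F (round 4). S never appears in any round.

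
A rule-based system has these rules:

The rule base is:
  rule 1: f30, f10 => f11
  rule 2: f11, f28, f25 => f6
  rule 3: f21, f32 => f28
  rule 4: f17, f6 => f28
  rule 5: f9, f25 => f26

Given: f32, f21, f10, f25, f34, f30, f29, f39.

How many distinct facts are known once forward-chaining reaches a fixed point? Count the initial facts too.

Round 1 fires rule 1, rule 3, giving f11, f28.
Round 2 fires rule 2, giving f6.
Closure: {f10, f11, f21, f25, f28, f29, f30, f32, f34, f39, f6} — 11 facts.

11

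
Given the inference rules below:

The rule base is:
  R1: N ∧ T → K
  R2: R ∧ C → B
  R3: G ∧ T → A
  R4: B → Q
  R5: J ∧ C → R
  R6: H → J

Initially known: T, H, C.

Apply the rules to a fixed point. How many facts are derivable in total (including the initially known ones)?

Round 1 fires R6, giving J.
Round 2 fires R5, giving R.
Round 3 fires R2, giving B.
Round 4 fires R4, giving Q.
Closure: {B, C, H, J, Q, R, T} — 7 facts.

7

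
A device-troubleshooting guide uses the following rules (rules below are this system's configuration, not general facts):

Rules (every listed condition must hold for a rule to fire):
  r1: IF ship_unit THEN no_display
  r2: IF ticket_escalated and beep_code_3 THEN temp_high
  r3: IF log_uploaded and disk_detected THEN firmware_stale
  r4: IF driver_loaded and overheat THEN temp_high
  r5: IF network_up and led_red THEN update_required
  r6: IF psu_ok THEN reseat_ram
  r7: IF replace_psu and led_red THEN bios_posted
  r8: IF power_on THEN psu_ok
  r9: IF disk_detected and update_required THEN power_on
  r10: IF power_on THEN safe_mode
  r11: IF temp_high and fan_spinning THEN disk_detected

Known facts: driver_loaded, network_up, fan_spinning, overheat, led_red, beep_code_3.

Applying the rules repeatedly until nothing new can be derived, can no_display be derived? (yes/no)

no

Round 1: r4 [IF driver_loaded and overheat THEN temp_high]; r5 [IF network_up and led_red THEN update_required]. Adds temp_high, update_required.
Round 2: r11 [IF temp_high and fan_spinning THEN disk_detected]. Adds disk_detected.
Round 3: r9 [IF disk_detected and update_required THEN power_on]. Adds power_on.
Round 4: r8 [IF power_on THEN psu_ok]; r10 [IF power_on THEN safe_mode]. Adds psu_ok, safe_mode.
Round 5: r6 [IF psu_ok THEN reseat_ram]. Adds reseat_ram.
Fixed point reached. no_display is concluded only by r1; r1 needs ship_unit (never derived).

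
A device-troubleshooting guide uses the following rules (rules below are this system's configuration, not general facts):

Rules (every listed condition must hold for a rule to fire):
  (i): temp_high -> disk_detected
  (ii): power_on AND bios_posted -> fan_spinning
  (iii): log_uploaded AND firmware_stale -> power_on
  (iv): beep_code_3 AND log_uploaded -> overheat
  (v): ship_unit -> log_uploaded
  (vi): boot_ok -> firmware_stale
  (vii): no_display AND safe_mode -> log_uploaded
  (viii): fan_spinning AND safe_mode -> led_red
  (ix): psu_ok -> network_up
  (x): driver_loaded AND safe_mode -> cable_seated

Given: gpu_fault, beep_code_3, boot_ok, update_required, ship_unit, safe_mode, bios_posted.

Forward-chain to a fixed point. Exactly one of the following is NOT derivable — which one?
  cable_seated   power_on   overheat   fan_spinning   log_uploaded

cable_seated

Round 1: (v) [ship_unit -> log_uploaded]; (vi) [boot_ok -> firmware_stale]. Adds log_uploaded, firmware_stale.
Round 2: (iii) [log_uploaded AND firmware_stale -> power_on]; (iv) [beep_code_3 AND log_uploaded -> overheat]. Adds power_on, overheat.
Round 3: (ii) [power_on AND bios_posted -> fan_spinning]. Adds fan_spinning.
Round 4: (viii) [fan_spinning AND safe_mode -> led_red]. Adds led_red.
Derived: overheat (round 2), fan_spinning (round 3), log_uploaded (round 1), power_on (round 2). cable_seated never appears in any round.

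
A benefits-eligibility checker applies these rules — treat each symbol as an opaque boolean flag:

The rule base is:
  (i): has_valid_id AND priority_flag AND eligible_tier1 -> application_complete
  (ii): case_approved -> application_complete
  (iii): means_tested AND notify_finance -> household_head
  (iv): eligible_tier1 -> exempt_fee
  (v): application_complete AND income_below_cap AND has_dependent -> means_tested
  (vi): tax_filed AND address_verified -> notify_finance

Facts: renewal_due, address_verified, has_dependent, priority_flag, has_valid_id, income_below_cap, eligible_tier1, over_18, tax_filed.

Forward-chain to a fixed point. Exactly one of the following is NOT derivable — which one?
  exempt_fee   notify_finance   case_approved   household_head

case_approved

Round 1: (i) [has_valid_id AND priority_flag AND eligible_tier1 -> application_complete]; (iv) [eligible_tier1 -> exempt_fee]; (vi) [tax_filed AND address_verified -> notify_finance]. Adds application_complete, exempt_fee, notify_finance.
Round 2: (v) [application_complete AND income_below_cap AND has_dependent -> means_tested]. Adds means_tested.
Round 3: (iii) [means_tested AND notify_finance -> household_head]. Adds household_head.
Derived: household_head (round 3), exempt_fee (round 1), notify_finance (round 1). case_approved never appears in any round.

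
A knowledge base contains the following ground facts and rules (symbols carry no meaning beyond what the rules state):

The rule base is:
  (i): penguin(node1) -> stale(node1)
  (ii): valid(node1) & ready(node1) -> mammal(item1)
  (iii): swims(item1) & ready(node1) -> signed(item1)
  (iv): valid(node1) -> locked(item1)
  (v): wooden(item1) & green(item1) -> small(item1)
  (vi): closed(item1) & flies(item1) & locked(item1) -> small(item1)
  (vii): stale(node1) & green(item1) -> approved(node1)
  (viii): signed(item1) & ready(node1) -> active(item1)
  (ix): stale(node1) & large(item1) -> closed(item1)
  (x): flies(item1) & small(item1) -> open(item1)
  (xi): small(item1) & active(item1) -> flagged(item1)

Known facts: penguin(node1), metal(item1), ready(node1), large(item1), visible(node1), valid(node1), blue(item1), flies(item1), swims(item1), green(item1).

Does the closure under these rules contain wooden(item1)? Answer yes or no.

Round 1 — (i), (ii), (iii), (iv), derive stale(node1), mammal(item1), signed(item1), locked(item1).
Round 2 — (vii), (viii), (ix), derive approved(node1), active(item1), closed(item1).
Round 3 — (vi), derive small(item1).
Round 4 — (x), (xi), derive open(item1), flagged(item1).
Fixed point reached. No rule has wooden(item1) as a consequent, and it is not given.

no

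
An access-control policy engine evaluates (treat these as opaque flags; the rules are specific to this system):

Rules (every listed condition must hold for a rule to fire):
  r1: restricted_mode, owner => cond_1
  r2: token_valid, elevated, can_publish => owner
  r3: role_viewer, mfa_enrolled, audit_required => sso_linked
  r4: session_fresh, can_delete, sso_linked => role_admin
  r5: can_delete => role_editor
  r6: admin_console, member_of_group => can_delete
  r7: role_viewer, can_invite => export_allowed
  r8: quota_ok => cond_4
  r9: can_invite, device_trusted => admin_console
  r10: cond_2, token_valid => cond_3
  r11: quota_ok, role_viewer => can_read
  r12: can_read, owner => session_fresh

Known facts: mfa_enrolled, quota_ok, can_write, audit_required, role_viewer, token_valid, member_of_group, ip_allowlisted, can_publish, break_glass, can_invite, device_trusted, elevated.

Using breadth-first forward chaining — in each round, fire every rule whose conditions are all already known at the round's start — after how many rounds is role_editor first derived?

3

Round 1: r2 [token_valid, elevated, can_publish => owner]; r3 [role_viewer, mfa_enrolled, audit_required => sso_linked]; r7 [role_viewer, can_invite => export_allowed]; r8 [quota_ok => cond_4]; r9 [can_invite, device_trusted => admin_console]; r11 [quota_ok, role_viewer => can_read]. New: owner, sso_linked, export_allowed, cond_4, admin_console, can_read.
Round 2: r6 [admin_console, member_of_group => can_delete]; r12 [can_read, owner => session_fresh]. New: can_delete, session_fresh.
Round 3: r4 [session_fresh, can_delete, sso_linked => role_admin]; r5 [can_delete => role_editor]. New: role_admin, role_editor.
role_editor first appears in round 3.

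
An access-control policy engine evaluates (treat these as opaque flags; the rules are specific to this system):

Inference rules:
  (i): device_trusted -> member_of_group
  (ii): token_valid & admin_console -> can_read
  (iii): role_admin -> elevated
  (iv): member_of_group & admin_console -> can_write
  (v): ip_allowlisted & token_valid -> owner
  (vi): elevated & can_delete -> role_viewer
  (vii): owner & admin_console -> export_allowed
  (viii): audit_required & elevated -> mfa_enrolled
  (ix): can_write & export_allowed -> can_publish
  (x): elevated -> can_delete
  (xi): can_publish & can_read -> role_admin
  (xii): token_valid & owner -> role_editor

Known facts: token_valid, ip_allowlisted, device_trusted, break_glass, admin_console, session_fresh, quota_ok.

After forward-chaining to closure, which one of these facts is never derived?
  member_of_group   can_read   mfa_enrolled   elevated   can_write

mfa_enrolled

Round 1: (i) [device_trusted -> member_of_group]; (ii) [token_valid & admin_console -> can_read]; (v) [ip_allowlisted & token_valid -> owner]. Adds member_of_group, can_read, owner.
Round 2: (iv) [member_of_group & admin_console -> can_write]; (vii) [owner & admin_console -> export_allowed]; (xii) [token_valid & owner -> role_editor]. Adds can_write, export_allowed, role_editor.
Round 3: (ix) [can_write & export_allowed -> can_publish]. Adds can_publish.
Round 4: (xi) [can_publish & can_read -> role_admin]. Adds role_admin.
Round 5: (iii) [role_admin -> elevated]. Adds elevated.
Round 6: (x) [elevated -> can_delete]. Adds can_delete.
Round 7: (vi) [elevated & can_delete -> role_viewer]. Adds role_viewer.
Derived: can_write (round 2), can_read (round 1), elevated (round 5), member_of_group (round 1). mfa_enrolled never appears in any round.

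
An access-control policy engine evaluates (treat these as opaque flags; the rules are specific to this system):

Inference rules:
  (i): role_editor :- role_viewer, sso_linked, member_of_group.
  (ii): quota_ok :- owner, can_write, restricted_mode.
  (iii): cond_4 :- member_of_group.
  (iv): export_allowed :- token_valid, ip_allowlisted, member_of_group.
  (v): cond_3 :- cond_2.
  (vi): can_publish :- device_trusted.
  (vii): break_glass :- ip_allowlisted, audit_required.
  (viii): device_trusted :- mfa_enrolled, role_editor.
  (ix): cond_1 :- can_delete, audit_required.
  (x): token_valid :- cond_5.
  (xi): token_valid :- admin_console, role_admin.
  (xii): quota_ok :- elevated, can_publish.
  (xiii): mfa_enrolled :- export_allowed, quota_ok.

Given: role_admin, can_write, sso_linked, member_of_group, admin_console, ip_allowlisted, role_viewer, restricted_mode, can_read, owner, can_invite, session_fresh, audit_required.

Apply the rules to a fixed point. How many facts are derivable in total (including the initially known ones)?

22

Round 1: (i) [role_editor :- role_viewer, sso_linked, member_of_group.]; (ii) [quota_ok :- owner, can_write, restricted_mode.]; (iii) [cond_4 :- member_of_group.]; (vii) [break_glass :- ip_allowlisted, audit_required.]; (xi) [token_valid :- admin_console, role_admin.]. Adds role_editor, quota_ok, cond_4, break_glass, token_valid.
Round 2: (iv) [export_allowed :- token_valid, ip_allowlisted, member_of_group.]. Adds export_allowed.
Round 3: (xiii) [mfa_enrolled :- export_allowed, quota_ok.]. Adds mfa_enrolled.
Round 4: (viii) [device_trusted :- mfa_enrolled, role_editor.]. Adds device_trusted.
Round 5: (vi) [can_publish :- device_trusted.]. Adds can_publish.
Closure: {admin_console, audit_required, break_glass, can_invite, can_publish, can_read, can_write, cond_4, device_trusted, export_allowed, ip_allowlisted, member_of_group, mfa_enrolled, owner, quota_ok, restricted_mode, role_admin, role_editor, role_viewer, session_fresh, sso_linked, token_valid} — 22 facts.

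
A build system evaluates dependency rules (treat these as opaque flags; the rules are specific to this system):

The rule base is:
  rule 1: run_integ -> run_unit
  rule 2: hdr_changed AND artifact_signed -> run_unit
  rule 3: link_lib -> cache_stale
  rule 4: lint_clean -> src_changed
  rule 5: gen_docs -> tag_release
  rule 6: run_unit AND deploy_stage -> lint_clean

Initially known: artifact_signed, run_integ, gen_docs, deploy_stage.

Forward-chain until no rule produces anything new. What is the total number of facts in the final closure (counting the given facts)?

Round 1: rule 1 [run_integ -> run_unit]; rule 5 [gen_docs -> tag_release]. New: run_unit, tag_release.
Round 2: rule 6 [run_unit AND deploy_stage -> lint_clean]. New: lint_clean.
Round 3: rule 4 [lint_clean -> src_changed]. New: src_changed.
Closure: {artifact_signed, deploy_stage, gen_docs, lint_clean, run_integ, run_unit, src_changed, tag_release} — 8 facts.

8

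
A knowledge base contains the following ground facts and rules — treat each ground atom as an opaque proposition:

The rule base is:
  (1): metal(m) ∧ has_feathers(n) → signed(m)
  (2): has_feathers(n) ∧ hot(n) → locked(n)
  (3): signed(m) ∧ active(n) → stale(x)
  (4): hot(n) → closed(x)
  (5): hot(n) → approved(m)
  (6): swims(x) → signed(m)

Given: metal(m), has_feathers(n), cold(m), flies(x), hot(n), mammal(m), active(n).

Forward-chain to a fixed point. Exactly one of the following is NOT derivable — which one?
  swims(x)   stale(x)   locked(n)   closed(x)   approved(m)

swims(x)

Round 1 fires (1), (2), (4), (5), giving signed(m), locked(n), closed(x), approved(m).
Round 2 fires (3), giving stale(x).
Derived: closed(x) (round 1), approved(m) (round 1), locked(n) (round 1), stale(x) (round 2). swims(x) never appears in any round.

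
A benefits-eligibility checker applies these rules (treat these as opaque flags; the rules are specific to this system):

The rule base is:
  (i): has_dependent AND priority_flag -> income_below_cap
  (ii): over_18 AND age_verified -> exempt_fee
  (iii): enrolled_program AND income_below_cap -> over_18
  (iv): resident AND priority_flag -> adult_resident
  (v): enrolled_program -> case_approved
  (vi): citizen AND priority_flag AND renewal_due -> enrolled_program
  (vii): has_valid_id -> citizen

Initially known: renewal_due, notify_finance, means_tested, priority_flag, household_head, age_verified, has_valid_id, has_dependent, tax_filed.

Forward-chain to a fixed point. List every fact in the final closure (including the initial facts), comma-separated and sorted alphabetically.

Round 1: (i) [has_dependent AND priority_flag -> income_below_cap]; (vii) [has_valid_id -> citizen]. Adds income_below_cap, citizen.
Round 2: (vi) [citizen AND priority_flag AND renewal_due -> enrolled_program]. Adds enrolled_program.
Round 3: (iii) [enrolled_program AND income_below_cap -> over_18]; (v) [enrolled_program -> case_approved]. Adds over_18, case_approved.
Round 4: (ii) [over_18 AND age_verified -> exempt_fee]. Adds exempt_fee.

age_verified, case_approved, citizen, enrolled_program, exempt_fee, has_dependent, has_valid_id, household_head, income_below_cap, means_tested, notify_finance, over_18, priority_flag, renewal_due, tax_filed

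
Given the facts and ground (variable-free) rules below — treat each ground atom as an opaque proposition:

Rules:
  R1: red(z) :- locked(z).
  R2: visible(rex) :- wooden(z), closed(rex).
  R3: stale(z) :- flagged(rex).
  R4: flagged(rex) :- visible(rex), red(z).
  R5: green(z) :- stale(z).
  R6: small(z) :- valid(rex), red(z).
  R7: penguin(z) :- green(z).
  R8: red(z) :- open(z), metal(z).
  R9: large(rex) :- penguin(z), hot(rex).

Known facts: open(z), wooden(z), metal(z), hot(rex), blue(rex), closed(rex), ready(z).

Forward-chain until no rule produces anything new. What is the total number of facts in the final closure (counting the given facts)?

Round 1 — R2, R8, derive visible(rex), red(z).
Round 2 — R4, derive flagged(rex).
Round 3 — R3, derive stale(z).
Round 4 — R5, derive green(z).
Round 5 — R7, derive penguin(z).
Round 6 — R9, derive large(rex).
Closure: {blue(rex), closed(rex), flagged(rex), green(z), hot(rex), large(rex), metal(z), open(z), penguin(z), ready(z), red(z), stale(z), visible(rex), wooden(z)} — 14 facts.

14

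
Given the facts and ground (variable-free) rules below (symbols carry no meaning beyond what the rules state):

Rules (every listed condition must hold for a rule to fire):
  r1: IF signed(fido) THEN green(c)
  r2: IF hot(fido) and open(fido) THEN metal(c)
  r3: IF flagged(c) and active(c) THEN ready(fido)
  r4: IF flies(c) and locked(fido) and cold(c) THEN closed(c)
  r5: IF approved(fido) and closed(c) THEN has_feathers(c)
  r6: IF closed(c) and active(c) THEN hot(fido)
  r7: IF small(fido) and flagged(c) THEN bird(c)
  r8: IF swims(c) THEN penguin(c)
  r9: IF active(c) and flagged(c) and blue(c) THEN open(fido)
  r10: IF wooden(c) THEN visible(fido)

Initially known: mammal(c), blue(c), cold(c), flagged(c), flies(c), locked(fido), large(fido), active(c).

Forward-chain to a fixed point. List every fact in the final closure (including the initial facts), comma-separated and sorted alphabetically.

Round 1: r3 [IF flagged(c) and active(c) THEN ready(fido)]; r4 [IF flies(c) and locked(fido) and cold(c) THEN closed(c)]; r9 [IF active(c) and flagged(c) and blue(c) THEN open(fido)]. Adds ready(fido), closed(c), open(fido).
Round 2: r6 [IF closed(c) and active(c) THEN hot(fido)]. Adds hot(fido).
Round 3: r2 [IF hot(fido) and open(fido) THEN metal(c)]. Adds metal(c).

active(c), blue(c), closed(c), cold(c), flagged(c), flies(c), hot(fido), large(fido), locked(fido), mammal(c), metal(c), open(fido), ready(fido)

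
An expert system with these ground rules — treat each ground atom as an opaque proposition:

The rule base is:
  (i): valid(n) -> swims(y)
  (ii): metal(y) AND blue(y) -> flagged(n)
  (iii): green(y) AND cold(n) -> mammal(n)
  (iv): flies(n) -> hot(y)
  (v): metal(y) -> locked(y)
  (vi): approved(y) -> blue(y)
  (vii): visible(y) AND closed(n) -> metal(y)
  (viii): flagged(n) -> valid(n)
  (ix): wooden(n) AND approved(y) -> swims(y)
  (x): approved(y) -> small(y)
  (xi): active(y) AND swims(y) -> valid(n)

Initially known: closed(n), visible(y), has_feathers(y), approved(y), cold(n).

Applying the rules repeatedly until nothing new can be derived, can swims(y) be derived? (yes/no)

Round 1: (vi) [approved(y) -> blue(y)]; (vii) [visible(y) AND closed(n) -> metal(y)]; (x) [approved(y) -> small(y)]. New: blue(y), metal(y), small(y).
Round 2: (ii) [metal(y) AND blue(y) -> flagged(n)]; (v) [metal(y) -> locked(y)]. New: flagged(n), locked(y).
Round 3: (viii) [flagged(n) -> valid(n)]. New: valid(n).
Round 4: (i) [valid(n) -> swims(y)]. New: swims(y).
swims(y) appears in round 4, so it is derivable.

yes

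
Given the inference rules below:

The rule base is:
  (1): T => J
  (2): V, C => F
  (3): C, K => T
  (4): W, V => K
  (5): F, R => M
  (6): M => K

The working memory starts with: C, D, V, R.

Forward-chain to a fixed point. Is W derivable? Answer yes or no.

no

Round 1: (2) [V, C => F]. New: F.
Round 2: (5) [F, R => M]. New: M.
Round 3: (6) [M => K]. New: K.
Round 4: (3) [C, K => T]. New: T.
Round 5: (1) [T => J]. New: J.
Fixed point reached. No rule has W as a consequent, and it is not given.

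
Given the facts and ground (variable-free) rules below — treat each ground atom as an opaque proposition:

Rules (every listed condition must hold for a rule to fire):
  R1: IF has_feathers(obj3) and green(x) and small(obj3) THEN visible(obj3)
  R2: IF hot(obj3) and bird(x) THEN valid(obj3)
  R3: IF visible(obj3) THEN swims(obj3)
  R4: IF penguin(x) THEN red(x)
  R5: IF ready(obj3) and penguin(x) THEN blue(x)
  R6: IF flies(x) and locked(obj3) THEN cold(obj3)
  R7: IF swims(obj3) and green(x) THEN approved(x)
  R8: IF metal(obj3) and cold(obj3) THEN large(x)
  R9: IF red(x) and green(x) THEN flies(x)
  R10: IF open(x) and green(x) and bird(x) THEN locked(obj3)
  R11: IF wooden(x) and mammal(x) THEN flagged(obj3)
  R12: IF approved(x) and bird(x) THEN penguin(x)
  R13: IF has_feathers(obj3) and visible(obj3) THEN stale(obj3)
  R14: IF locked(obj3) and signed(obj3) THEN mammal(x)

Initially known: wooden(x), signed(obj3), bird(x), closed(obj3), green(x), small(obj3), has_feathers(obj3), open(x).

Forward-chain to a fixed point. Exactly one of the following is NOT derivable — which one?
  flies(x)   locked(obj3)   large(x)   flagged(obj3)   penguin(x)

Round 1 fires R1, R10, giving visible(obj3), locked(obj3).
Round 2 fires R3, R13, R14, giving swims(obj3), stale(obj3), mammal(x).
Round 3 fires R7, R11, giving approved(x), flagged(obj3).
Round 4 fires R12, giving penguin(x).
Round 5 fires R4, giving red(x).
Round 6 fires R9, giving flies(x).
Round 7 fires R6, giving cold(obj3).
Derived: flies(x) (round 6), flagged(obj3) (round 3), locked(obj3) (round 1), penguin(x) (round 4). large(x) never appears in any round.

large(x)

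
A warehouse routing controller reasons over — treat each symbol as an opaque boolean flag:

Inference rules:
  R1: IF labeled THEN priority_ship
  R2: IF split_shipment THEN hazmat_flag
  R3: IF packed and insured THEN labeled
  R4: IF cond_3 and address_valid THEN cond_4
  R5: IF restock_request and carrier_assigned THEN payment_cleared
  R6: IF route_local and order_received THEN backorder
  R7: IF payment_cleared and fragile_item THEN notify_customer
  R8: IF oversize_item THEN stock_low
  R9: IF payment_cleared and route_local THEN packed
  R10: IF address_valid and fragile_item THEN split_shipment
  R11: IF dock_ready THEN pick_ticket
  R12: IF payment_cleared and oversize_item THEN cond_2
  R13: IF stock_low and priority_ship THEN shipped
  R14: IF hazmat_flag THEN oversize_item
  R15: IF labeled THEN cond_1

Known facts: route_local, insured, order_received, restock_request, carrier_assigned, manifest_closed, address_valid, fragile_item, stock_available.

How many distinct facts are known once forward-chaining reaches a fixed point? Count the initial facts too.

Round 1: R5 [IF restock_request and carrier_assigned THEN payment_cleared]; R6 [IF route_local and order_received THEN backorder]; R10 [IF address_valid and fragile_item THEN split_shipment]. Adds payment_cleared, backorder, split_shipment.
Round 2: R2 [IF split_shipment THEN hazmat_flag]; R7 [IF payment_cleared and fragile_item THEN notify_customer]; R9 [IF payment_cleared and route_local THEN packed]. Adds hazmat_flag, notify_customer, packed.
Round 3: R3 [IF packed and insured THEN labeled]; R14 [IF hazmat_flag THEN oversize_item]. Adds labeled, oversize_item.
Round 4: R1 [IF labeled THEN priority_ship]; R8 [IF oversize_item THEN stock_low]; R12 [IF payment_cleared and oversize_item THEN cond_2]; R15 [IF labeled THEN cond_1]. Adds priority_ship, stock_low, cond_2, cond_1.
Round 5: R13 [IF stock_low and priority_ship THEN shipped]. Adds shipped.
Closure: {address_valid, backorder, carrier_assigned, cond_1, cond_2, fragile_item, hazmat_flag, insured, labeled, manifest_closed, notify_customer, order_received, oversize_item, packed, payment_cleared, priority_ship, restock_request, route_local, shipped, split_shipment, stock_available, stock_low} — 22 facts.

22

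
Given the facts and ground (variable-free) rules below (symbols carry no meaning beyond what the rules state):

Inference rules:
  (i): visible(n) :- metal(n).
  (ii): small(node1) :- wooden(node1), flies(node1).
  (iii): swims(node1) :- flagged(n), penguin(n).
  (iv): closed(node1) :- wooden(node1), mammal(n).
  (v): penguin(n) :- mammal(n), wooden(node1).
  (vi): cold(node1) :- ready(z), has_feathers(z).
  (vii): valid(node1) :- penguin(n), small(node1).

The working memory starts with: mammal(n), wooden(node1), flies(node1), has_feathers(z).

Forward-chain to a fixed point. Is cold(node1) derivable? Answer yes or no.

no

Round 1: (ii) [small(node1) :- wooden(node1), flies(node1).]; (iv) [closed(node1) :- wooden(node1), mammal(n).]; (v) [penguin(n) :- mammal(n), wooden(node1).]. Adds small(node1), closed(node1), penguin(n).
Round 2: (vii) [valid(node1) :- penguin(n), small(node1).]. Adds valid(node1).
Fixed point reached. cold(node1) is concluded only by (vi); (vi) needs ready(z) (never derived).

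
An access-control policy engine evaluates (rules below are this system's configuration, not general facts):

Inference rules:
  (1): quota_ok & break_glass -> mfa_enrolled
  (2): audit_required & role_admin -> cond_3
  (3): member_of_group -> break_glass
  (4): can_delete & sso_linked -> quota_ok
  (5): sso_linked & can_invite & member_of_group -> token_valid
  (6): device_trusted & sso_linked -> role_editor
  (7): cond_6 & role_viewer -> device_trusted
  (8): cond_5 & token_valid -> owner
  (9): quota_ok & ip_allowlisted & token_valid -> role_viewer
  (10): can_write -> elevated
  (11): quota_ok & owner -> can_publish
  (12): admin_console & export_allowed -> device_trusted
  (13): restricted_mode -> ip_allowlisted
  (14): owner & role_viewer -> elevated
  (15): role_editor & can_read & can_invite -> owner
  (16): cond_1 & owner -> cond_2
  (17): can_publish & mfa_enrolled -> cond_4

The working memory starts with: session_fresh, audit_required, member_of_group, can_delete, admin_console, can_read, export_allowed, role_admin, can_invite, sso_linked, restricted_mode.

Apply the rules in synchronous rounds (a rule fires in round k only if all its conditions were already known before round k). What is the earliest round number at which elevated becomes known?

4

[1] (2) [audit_required & role_admin -> cond_3]; (3) [member_of_group -> break_glass]; (4) [can_delete & sso_linked -> quota_ok]; (5) [sso_linked & can_invite & member_of_group -> token_valid]; (12) [admin_console & export_allowed -> device_trusted]; (13) [restricted_mode -> ip_allowlisted]. ⇒ new: cond_3, break_glass, quota_ok, token_valid, device_trusted, ip_allowlisted.
[2] (1) [quota_ok & break_glass -> mfa_enrolled]; (6) [device_trusted & sso_linked -> role_editor]; (9) [quota_ok & ip_allowlisted & token_valid -> role_viewer]. ⇒ new: mfa_enrolled, role_editor, role_viewer.
[3] (15) [role_editor & can_read & can_invite -> owner]. ⇒ new: owner.
[4] (11) [quota_ok & owner -> can_publish]; (14) [owner & role_viewer -> elevated]. ⇒ new: can_publish, elevated.
elevated first appears in round 4.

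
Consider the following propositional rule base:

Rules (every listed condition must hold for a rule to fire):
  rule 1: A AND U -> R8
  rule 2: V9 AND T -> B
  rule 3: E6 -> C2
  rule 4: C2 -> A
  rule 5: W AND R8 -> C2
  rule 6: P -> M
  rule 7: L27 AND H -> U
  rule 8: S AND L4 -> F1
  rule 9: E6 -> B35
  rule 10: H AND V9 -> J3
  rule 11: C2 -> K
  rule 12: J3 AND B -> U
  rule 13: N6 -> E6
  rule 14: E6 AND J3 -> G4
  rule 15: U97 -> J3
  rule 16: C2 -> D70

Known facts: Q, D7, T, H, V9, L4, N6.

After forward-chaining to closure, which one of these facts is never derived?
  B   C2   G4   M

M

Round 1 — rule 2, rule 10, rule 13, derive B, J3, E6.
Round 2 — rule 3, rule 9, rule 12, rule 14, derive C2, B35, U, G4.
Round 3 — rule 4, rule 11, rule 16, derive A, K, D70.
Round 4 — rule 1, derive R8.
Derived: C2 (round 2), B (round 1), G4 (round 2). M never appears in any round.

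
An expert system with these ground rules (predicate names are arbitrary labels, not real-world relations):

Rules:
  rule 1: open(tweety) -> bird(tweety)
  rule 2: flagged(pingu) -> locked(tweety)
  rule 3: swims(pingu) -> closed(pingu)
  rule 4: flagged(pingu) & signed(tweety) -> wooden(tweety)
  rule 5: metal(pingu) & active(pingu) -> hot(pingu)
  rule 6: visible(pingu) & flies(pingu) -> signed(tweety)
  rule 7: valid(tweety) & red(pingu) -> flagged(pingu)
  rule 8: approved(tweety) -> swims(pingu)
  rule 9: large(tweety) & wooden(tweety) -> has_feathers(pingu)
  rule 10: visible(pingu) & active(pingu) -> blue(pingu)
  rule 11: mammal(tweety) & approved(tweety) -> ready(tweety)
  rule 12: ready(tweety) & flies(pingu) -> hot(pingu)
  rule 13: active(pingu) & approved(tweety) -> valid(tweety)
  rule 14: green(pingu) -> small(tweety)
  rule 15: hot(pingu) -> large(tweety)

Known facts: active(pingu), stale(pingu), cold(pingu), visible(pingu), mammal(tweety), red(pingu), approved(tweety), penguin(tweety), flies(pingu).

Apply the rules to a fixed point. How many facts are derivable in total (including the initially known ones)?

Round 1: rule 6 [visible(pingu) & flies(pingu) -> signed(tweety)]; rule 8 [approved(tweety) -> swims(pingu)]; rule 10 [visible(pingu) & active(pingu) -> blue(pingu)]; rule 11 [mammal(tweety) & approved(tweety) -> ready(tweety)]; rule 13 [active(pingu) & approved(tweety) -> valid(tweety)]. Adds signed(tweety), swims(pingu), blue(pingu), ready(tweety), valid(tweety).
Round 2: rule 3 [swims(pingu) -> closed(pingu)]; rule 7 [valid(tweety) & red(pingu) -> flagged(pingu)]; rule 12 [ready(tweety) & flies(pingu) -> hot(pingu)]. Adds closed(pingu), flagged(pingu), hot(pingu).
Round 3: rule 2 [flagged(pingu) -> locked(tweety)]; rule 4 [flagged(pingu) & signed(tweety) -> wooden(tweety)]; rule 15 [hot(pingu) -> large(tweety)]. Adds locked(tweety), wooden(tweety), large(tweety).
Round 4: rule 9 [large(tweety) & wooden(tweety) -> has_feathers(pingu)]. Adds has_feathers(pingu).
Closure: {active(pingu), approved(tweety), blue(pingu), closed(pingu), cold(pingu), flagged(pingu), flies(pingu), has_feathers(pingu), hot(pingu), large(tweety), locked(tweety), mammal(tweety), penguin(tweety), ready(tweety), red(pingu), signed(tweety), stale(pingu), swims(pingu), valid(tweety), visible(pingu), wooden(tweety)} — 21 facts.

21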